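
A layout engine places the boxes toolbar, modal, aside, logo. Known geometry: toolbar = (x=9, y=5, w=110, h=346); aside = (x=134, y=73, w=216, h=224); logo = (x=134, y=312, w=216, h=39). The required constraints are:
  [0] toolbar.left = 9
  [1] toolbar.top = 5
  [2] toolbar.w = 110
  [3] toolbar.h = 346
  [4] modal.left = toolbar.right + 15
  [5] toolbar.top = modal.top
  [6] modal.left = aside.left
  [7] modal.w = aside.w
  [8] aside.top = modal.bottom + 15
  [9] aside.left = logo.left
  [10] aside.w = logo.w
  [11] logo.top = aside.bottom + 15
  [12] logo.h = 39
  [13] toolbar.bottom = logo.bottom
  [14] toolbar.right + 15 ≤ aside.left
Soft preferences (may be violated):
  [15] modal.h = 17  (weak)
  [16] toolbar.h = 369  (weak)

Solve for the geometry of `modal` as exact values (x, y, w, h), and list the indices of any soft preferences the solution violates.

modal = (x=134, y=5, w=216, h=53)
violated soft preferences: 15, 16

1. modal.x = 134  [modal.left = toolbar.right + 15]
2. modal.y = 5  [toolbar.top = modal.top]
3. modal.w = 216  [modal.w = aside.w]
4. modal.h = 53  [aside.top = modal.bottom + 15]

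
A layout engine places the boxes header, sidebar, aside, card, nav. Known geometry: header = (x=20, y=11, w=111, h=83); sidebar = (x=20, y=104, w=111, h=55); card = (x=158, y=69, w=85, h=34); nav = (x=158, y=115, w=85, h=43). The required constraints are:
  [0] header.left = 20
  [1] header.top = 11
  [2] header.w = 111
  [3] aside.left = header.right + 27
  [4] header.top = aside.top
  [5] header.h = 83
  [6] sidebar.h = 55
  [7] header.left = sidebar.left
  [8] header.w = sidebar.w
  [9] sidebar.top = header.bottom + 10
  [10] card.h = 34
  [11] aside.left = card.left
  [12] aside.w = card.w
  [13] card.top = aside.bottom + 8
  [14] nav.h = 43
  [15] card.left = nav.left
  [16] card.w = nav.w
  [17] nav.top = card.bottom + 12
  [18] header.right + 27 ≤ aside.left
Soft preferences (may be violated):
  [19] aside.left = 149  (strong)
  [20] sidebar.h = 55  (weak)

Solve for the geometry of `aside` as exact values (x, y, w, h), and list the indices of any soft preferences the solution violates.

1. aside.x = 158  [aside.left = header.right + 27]
2. aside.y = 11  [header.top = aside.top]
3. aside.w = 85  [aside.w = card.w]
4. aside.h = 50  [card.top = aside.bottom + 8]

aside = (x=158, y=11, w=85, h=50)
violated soft preferences: 19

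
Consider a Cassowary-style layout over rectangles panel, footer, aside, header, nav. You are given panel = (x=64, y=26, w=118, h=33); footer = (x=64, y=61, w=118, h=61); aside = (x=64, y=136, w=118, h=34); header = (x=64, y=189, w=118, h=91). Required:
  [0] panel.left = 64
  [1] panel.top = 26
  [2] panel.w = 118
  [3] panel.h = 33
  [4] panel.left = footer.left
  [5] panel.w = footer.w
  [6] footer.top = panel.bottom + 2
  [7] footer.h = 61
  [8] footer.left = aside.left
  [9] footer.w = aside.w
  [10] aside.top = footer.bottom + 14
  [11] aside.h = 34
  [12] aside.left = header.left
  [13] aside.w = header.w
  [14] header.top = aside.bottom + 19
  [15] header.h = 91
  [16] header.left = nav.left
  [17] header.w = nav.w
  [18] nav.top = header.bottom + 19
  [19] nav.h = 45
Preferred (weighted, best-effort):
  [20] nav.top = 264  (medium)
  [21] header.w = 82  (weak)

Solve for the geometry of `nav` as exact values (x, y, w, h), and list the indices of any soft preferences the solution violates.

1. nav.x = 64  [header.left = nav.left]
2. nav.w = 118  [header.w = nav.w]
3. nav.y = 299  [nav.top = header.bottom + 19]
4. nav.h = 45  [nav.h = 45]

nav = (x=64, y=299, w=118, h=45)
violated soft preferences: 20, 21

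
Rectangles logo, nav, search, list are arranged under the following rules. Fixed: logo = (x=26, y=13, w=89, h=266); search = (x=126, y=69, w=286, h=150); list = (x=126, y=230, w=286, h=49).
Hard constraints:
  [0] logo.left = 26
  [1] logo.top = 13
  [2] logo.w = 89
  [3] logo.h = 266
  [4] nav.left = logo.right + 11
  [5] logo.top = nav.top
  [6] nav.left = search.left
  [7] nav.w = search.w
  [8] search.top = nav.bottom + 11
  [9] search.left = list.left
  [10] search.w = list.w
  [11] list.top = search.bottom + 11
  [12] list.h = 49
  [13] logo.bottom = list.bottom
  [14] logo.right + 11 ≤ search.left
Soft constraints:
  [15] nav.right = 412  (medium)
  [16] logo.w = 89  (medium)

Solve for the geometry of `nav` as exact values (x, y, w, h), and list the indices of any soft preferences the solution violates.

1. nav.x = 126  [nav.left = logo.right + 11]
2. nav.y = 13  [logo.top = nav.top]
3. nav.w = 286  [nav.w = search.w]
4. nav.h = 45  [search.top = nav.bottom + 11]

nav = (x=126, y=13, w=286, h=45)
violated soft preferences: none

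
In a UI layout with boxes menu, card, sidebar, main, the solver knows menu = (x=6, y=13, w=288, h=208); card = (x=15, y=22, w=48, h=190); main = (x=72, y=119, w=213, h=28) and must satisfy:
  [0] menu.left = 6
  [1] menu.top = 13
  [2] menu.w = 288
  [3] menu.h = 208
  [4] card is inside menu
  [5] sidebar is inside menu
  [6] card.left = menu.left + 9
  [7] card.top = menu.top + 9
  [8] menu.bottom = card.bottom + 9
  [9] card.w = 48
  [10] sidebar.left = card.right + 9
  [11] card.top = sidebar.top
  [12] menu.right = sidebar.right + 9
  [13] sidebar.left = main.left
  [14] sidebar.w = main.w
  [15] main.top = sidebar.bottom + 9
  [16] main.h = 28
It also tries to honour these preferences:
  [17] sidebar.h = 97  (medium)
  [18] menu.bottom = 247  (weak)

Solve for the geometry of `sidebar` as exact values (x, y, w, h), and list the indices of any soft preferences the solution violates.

sidebar = (x=72, y=22, w=213, h=88)
violated soft preferences: 17, 18

1. sidebar.x = 72  [sidebar.left = card.right + 9]
2. sidebar.y = 22  [card.top = sidebar.top]
3. sidebar.w = 213  [menu.right = sidebar.right + 9]
4. sidebar.h = 88  [main.top = sidebar.bottom + 9]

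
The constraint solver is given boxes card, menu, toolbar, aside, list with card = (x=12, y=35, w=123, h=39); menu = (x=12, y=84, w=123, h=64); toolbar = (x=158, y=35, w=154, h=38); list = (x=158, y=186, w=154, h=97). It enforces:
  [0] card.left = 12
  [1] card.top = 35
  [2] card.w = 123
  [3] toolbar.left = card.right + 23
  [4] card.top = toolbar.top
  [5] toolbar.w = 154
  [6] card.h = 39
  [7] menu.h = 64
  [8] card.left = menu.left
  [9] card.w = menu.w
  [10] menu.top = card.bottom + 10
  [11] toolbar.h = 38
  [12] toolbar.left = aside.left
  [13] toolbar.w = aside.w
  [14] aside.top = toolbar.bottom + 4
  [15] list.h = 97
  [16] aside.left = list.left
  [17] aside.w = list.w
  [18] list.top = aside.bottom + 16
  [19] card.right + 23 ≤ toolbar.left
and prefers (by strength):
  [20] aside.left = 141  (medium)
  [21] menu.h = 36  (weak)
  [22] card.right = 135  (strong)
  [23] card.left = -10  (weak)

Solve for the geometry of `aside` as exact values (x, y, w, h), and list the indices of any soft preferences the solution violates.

1. aside.x = 158  [toolbar.left = aside.left]
2. aside.w = 154  [toolbar.w = aside.w]
3. aside.y = 77  [aside.top = toolbar.bottom + 4]
4. aside.h = 93  [list.top = aside.bottom + 16]

aside = (x=158, y=77, w=154, h=93)
violated soft preferences: 20, 21, 23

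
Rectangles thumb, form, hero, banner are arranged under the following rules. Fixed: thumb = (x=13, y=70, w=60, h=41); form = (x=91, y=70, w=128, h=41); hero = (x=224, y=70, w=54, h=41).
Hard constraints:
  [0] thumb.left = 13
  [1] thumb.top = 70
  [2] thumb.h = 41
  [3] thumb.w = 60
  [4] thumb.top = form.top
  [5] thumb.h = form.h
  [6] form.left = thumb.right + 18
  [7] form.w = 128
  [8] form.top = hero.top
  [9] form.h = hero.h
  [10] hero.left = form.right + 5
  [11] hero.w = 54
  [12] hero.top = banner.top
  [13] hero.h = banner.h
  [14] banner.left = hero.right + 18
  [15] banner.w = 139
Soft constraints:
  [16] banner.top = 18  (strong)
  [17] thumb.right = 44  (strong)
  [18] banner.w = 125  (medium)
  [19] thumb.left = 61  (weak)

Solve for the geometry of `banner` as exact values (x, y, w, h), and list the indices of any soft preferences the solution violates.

1. banner.y = 70  [hero.top = banner.top]
2. banner.h = 41  [hero.h = banner.h]
3. banner.x = 296  [banner.left = hero.right + 18]
4. banner.w = 139  [banner.w = 139]

banner = (x=296, y=70, w=139, h=41)
violated soft preferences: 16, 17, 18, 19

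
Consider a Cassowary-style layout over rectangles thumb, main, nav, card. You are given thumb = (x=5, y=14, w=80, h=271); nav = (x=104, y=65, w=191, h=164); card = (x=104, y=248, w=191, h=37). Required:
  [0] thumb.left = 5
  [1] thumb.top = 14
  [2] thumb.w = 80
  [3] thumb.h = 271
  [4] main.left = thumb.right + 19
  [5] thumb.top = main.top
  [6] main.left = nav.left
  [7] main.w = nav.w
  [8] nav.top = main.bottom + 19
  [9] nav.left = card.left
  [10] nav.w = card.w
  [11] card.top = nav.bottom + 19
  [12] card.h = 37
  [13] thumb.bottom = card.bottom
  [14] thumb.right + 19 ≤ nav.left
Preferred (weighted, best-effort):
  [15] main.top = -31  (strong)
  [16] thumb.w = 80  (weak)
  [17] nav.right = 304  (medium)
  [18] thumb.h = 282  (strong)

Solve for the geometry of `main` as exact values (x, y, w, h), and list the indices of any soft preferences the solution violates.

1. main.x = 104  [main.left = thumb.right + 19]
2. main.y = 14  [thumb.top = main.top]
3. main.w = 191  [main.w = nav.w]
4. main.h = 32  [nav.top = main.bottom + 19]

main = (x=104, y=14, w=191, h=32)
violated soft preferences: 15, 17, 18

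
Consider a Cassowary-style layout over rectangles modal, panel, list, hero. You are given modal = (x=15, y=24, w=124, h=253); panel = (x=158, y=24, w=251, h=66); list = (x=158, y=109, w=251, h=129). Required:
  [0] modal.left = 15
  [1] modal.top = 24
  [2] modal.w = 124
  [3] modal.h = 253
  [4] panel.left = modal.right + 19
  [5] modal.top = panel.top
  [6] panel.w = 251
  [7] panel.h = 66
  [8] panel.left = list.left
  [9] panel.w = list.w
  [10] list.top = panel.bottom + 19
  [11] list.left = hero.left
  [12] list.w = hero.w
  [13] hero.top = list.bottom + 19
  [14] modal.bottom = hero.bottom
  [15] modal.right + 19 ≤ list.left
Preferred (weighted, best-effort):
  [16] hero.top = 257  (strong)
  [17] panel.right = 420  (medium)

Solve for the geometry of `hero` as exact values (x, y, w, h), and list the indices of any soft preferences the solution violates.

hero = (x=158, y=257, w=251, h=20)
violated soft preferences: 17

1. hero.x = 158  [list.left = hero.left]
2. hero.w = 251  [list.w = hero.w]
3. hero.y = 257  [hero.top = list.bottom + 19]
4. hero.h = 20  [modal.bottom = hero.bottom]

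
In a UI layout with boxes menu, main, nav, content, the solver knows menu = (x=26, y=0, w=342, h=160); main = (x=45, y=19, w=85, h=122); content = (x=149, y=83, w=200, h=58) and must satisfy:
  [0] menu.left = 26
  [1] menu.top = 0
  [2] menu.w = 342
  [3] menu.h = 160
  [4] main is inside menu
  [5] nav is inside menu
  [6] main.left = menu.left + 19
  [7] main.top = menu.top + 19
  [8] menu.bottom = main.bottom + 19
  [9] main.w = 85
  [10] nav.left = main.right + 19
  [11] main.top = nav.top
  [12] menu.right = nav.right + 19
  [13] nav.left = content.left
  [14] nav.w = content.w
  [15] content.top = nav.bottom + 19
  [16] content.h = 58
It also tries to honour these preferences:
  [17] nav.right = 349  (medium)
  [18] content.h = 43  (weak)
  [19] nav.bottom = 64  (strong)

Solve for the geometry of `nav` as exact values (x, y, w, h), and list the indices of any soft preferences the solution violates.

1. nav.x = 149  [nav.left = main.right + 19]
2. nav.y = 19  [main.top = nav.top]
3. nav.w = 200  [menu.right = nav.right + 19]
4. nav.h = 45  [content.top = nav.bottom + 19]

nav = (x=149, y=19, w=200, h=45)
violated soft preferences: 18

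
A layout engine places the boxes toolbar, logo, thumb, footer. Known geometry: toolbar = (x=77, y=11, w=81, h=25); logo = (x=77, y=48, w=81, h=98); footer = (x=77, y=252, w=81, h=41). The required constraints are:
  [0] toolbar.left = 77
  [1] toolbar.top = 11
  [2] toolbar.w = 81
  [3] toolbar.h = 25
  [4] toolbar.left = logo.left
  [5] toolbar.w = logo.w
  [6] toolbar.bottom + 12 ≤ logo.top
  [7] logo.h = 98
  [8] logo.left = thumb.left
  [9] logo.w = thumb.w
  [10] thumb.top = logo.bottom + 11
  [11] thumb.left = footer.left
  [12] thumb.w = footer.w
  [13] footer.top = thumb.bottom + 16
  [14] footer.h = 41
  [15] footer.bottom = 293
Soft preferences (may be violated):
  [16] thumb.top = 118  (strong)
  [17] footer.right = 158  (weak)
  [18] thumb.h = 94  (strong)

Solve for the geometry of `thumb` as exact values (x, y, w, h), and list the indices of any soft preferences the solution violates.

thumb = (x=77, y=157, w=81, h=79)
violated soft preferences: 16, 18

1. thumb.x = 77  [logo.left = thumb.left]
2. thumb.w = 81  [logo.w = thumb.w]
3. thumb.y = 157  [thumb.top = logo.bottom + 11]
4. thumb.h = 79  [footer.top = thumb.bottom + 16]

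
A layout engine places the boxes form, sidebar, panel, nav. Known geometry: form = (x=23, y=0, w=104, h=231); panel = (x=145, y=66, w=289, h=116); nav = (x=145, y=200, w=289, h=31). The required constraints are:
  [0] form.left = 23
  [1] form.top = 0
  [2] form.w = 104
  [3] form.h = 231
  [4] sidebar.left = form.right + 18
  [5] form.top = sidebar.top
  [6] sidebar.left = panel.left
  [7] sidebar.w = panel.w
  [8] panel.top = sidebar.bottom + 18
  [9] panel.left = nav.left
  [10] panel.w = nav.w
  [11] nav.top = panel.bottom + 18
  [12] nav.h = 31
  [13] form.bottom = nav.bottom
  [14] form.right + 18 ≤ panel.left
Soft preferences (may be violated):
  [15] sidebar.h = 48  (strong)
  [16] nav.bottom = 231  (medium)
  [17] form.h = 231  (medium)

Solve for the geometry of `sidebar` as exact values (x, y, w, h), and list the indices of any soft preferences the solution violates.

sidebar = (x=145, y=0, w=289, h=48)
violated soft preferences: none

1. sidebar.x = 145  [sidebar.left = form.right + 18]
2. sidebar.y = 0  [form.top = sidebar.top]
3. sidebar.w = 289  [sidebar.w = panel.w]
4. sidebar.h = 48  [panel.top = sidebar.bottom + 18]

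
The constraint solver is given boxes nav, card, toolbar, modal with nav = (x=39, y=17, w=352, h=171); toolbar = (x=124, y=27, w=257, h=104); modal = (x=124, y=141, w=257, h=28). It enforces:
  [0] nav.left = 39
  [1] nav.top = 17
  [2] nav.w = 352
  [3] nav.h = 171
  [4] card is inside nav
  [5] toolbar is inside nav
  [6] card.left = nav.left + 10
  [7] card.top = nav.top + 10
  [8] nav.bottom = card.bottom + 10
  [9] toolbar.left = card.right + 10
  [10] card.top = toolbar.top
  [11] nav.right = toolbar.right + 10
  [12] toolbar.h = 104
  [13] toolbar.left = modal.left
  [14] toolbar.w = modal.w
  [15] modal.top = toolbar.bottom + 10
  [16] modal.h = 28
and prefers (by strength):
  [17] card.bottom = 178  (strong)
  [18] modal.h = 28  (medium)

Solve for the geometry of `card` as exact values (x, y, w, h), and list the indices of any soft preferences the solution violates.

1. card.x = 49  [card.left = nav.left + 10]
2. card.y = 27  [card.top = nav.top + 10]
3. card.h = 151  [nav.bottom = card.bottom + 10]
4. card.w = 65  [toolbar.left = card.right + 10]

card = (x=49, y=27, w=65, h=151)
violated soft preferences: none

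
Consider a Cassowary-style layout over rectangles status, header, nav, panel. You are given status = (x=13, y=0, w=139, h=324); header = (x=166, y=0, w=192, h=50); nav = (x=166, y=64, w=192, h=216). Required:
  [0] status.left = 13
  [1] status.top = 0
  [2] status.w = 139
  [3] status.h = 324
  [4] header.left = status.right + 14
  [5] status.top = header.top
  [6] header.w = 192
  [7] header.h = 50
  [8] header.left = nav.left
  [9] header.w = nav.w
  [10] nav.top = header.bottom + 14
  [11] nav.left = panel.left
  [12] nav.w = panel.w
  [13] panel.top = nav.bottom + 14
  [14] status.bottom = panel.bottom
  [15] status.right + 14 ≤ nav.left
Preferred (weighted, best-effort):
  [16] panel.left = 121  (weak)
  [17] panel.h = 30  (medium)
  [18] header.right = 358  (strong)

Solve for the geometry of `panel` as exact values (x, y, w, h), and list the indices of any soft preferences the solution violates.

1. panel.x = 166  [nav.left = panel.left]
2. panel.w = 192  [nav.w = panel.w]
3. panel.y = 294  [panel.top = nav.bottom + 14]
4. panel.h = 30  [status.bottom = panel.bottom]

panel = (x=166, y=294, w=192, h=30)
violated soft preferences: 16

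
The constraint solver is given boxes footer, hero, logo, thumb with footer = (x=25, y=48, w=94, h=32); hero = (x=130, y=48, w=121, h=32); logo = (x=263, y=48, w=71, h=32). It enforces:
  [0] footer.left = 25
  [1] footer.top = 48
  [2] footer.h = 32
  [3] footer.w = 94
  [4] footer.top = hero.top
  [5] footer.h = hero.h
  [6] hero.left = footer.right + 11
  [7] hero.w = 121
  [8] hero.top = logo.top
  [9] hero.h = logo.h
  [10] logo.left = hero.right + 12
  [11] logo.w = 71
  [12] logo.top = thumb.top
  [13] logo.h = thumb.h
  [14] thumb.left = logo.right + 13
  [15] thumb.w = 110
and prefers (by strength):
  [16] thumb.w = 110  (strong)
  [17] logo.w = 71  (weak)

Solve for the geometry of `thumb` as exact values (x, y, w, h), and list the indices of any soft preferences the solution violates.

1. thumb.y = 48  [logo.top = thumb.top]
2. thumb.h = 32  [logo.h = thumb.h]
3. thumb.x = 347  [thumb.left = logo.right + 13]
4. thumb.w = 110  [thumb.w = 110]

thumb = (x=347, y=48, w=110, h=32)
violated soft preferences: none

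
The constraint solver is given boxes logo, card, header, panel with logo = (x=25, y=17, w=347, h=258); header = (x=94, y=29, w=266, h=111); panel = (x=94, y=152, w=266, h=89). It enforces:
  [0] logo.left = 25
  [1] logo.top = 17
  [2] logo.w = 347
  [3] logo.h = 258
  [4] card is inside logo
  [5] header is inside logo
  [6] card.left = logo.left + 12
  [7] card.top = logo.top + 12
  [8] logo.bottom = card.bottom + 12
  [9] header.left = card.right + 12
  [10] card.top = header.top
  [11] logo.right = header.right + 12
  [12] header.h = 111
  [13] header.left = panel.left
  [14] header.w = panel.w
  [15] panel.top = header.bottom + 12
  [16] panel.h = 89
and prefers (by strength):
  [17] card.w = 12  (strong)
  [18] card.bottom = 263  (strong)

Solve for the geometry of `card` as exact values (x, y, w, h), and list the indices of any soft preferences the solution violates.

card = (x=37, y=29, w=45, h=234)
violated soft preferences: 17

1. card.x = 37  [card.left = logo.left + 12]
2. card.y = 29  [card.top = logo.top + 12]
3. card.h = 234  [logo.bottom = card.bottom + 12]
4. card.w = 45  [header.left = card.right + 12]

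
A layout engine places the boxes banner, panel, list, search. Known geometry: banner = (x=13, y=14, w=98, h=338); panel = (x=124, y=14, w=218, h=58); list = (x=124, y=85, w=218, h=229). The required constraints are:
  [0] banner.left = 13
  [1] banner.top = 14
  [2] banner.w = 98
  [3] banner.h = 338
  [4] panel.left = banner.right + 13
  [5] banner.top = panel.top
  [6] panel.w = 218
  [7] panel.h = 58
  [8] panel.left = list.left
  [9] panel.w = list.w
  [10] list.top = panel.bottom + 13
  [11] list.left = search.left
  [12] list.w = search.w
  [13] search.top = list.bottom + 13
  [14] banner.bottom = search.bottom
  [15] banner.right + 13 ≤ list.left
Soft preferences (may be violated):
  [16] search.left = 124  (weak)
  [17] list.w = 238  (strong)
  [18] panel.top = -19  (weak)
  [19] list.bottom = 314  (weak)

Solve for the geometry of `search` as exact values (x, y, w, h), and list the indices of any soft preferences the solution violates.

search = (x=124, y=327, w=218, h=25)
violated soft preferences: 17, 18

1. search.x = 124  [list.left = search.left]
2. search.w = 218  [list.w = search.w]
3. search.y = 327  [search.top = list.bottom + 13]
4. search.h = 25  [banner.bottom = search.bottom]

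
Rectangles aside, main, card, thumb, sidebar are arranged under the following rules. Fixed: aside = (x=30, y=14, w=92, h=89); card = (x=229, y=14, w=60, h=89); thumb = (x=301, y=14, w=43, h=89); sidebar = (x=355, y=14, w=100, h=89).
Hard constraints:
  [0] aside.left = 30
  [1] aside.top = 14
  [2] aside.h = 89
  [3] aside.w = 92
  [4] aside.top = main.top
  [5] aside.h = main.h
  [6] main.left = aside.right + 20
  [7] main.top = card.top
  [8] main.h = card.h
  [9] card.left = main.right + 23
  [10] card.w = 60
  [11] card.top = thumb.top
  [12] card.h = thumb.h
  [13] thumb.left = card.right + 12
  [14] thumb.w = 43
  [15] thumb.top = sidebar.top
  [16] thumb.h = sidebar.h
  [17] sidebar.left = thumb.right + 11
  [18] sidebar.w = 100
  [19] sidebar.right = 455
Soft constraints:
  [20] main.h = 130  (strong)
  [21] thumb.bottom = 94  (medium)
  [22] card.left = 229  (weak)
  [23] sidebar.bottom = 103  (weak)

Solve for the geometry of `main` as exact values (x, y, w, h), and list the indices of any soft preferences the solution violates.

main = (x=142, y=14, w=64, h=89)
violated soft preferences: 20, 21

1. main.y = 14  [aside.top = main.top]
2. main.h = 89  [aside.h = main.h]
3. main.x = 142  [main.left = aside.right + 20]
4. main.w = 64  [card.left = main.right + 23]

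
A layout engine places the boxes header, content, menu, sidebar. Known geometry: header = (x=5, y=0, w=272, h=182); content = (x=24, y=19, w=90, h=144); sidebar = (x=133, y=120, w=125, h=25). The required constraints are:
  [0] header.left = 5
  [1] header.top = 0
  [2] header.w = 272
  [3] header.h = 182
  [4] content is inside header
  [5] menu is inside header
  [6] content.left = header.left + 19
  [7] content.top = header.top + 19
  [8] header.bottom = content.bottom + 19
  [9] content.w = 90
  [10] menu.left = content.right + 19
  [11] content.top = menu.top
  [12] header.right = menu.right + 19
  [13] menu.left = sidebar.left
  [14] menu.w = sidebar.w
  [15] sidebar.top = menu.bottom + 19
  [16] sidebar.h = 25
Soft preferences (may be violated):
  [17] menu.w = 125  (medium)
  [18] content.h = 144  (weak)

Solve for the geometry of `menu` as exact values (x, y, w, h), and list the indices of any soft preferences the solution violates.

1. menu.x = 133  [menu.left = content.right + 19]
2. menu.y = 19  [content.top = menu.top]
3. menu.w = 125  [header.right = menu.right + 19]
4. menu.h = 82  [sidebar.top = menu.bottom + 19]

menu = (x=133, y=19, w=125, h=82)
violated soft preferences: none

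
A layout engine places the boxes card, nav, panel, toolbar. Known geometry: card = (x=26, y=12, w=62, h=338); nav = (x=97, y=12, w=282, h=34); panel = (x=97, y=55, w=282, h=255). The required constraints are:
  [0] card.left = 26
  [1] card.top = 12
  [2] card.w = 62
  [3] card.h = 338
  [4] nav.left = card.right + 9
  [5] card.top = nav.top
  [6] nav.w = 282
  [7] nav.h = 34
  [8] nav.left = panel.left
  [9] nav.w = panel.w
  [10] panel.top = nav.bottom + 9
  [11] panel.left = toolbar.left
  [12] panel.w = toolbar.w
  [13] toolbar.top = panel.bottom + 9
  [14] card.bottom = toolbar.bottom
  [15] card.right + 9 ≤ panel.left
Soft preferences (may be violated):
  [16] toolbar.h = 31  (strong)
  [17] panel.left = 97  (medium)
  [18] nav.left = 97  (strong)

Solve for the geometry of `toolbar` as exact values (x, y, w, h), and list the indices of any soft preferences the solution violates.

1. toolbar.x = 97  [panel.left = toolbar.left]
2. toolbar.w = 282  [panel.w = toolbar.w]
3. toolbar.y = 319  [toolbar.top = panel.bottom + 9]
4. toolbar.h = 31  [card.bottom = toolbar.bottom]

toolbar = (x=97, y=319, w=282, h=31)
violated soft preferences: none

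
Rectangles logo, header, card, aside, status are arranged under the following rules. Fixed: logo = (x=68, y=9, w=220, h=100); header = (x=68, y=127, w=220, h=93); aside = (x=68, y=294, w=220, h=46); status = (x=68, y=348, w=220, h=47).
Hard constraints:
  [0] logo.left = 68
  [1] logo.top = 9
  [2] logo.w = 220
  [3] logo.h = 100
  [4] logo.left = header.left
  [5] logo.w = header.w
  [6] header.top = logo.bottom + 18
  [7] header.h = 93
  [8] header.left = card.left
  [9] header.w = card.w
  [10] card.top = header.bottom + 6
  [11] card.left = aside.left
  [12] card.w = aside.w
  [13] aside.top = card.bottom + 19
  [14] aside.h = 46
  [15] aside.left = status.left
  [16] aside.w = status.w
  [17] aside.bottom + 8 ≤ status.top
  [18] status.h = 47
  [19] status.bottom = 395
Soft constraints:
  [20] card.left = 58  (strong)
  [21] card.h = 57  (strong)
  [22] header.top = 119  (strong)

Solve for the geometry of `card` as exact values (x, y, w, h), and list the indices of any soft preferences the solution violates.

card = (x=68, y=226, w=220, h=49)
violated soft preferences: 20, 21, 22

1. card.x = 68  [header.left = card.left]
2. card.w = 220  [header.w = card.w]
3. card.y = 226  [card.top = header.bottom + 6]
4. card.h = 49  [aside.top = card.bottom + 19]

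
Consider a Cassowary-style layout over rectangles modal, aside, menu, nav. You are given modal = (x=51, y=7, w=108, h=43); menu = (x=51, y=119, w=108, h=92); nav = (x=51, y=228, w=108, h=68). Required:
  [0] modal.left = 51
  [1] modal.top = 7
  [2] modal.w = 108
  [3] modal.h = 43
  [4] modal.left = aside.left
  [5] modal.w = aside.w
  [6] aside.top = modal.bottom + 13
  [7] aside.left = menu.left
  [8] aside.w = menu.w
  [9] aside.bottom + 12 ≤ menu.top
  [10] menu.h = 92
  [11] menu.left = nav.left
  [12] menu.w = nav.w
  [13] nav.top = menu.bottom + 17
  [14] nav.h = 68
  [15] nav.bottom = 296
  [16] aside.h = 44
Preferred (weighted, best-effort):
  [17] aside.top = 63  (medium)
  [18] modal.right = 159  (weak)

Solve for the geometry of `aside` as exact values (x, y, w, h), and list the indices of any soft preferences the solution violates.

aside = (x=51, y=63, w=108, h=44)
violated soft preferences: none

1. aside.x = 51  [modal.left = aside.left]
2. aside.w = 108  [modal.w = aside.w]
3. aside.y = 63  [aside.top = modal.bottom + 13]
4. aside.h = 44  [aside.h = 44]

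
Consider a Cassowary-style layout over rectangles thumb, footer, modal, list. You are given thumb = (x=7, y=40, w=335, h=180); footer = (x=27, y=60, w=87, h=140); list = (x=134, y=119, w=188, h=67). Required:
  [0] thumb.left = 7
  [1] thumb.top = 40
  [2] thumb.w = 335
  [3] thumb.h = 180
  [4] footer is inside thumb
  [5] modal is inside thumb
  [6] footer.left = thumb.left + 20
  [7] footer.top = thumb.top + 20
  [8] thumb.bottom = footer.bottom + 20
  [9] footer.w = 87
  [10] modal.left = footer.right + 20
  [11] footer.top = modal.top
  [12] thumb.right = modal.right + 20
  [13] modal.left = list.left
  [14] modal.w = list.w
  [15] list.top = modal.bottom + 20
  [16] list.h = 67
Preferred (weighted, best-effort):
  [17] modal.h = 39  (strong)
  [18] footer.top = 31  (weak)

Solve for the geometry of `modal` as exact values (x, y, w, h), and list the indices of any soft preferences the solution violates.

1. modal.x = 134  [modal.left = footer.right + 20]
2. modal.y = 60  [footer.top = modal.top]
3. modal.w = 188  [thumb.right = modal.right + 20]
4. modal.h = 39  [list.top = modal.bottom + 20]

modal = (x=134, y=60, w=188, h=39)
violated soft preferences: 18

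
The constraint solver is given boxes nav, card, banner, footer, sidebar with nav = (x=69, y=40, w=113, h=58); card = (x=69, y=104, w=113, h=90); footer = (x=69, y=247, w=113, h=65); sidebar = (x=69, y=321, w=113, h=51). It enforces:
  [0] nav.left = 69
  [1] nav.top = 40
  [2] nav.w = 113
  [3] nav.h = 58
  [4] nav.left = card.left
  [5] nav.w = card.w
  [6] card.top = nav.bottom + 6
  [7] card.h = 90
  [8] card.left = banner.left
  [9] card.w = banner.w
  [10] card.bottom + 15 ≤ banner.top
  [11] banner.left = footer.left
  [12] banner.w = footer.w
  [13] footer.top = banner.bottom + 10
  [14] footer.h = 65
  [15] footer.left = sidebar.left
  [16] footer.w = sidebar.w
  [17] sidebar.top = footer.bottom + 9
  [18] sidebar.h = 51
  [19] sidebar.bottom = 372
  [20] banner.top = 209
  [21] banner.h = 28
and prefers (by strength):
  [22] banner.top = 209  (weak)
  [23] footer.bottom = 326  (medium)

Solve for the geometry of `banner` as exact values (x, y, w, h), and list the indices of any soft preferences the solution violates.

banner = (x=69, y=209, w=113, h=28)
violated soft preferences: 23

1. banner.x = 69  [card.left = banner.left]
2. banner.w = 113  [card.w = banner.w]
3. banner.y = 209  [banner.top = 209]
4. banner.h = 28  [banner.h = 28]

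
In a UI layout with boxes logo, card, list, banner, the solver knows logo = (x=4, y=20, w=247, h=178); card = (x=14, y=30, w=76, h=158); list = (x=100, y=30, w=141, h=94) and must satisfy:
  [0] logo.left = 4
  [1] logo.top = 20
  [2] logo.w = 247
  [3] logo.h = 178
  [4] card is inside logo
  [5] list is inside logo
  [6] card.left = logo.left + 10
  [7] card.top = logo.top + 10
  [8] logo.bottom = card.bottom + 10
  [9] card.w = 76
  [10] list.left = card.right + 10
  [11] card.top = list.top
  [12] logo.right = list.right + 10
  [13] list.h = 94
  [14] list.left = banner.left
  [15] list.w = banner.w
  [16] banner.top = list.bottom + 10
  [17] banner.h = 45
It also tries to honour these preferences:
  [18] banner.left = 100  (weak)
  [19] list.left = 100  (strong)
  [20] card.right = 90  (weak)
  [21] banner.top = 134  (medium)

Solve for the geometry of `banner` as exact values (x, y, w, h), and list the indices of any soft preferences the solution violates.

banner = (x=100, y=134, w=141, h=45)
violated soft preferences: none

1. banner.x = 100  [list.left = banner.left]
2. banner.w = 141  [list.w = banner.w]
3. banner.y = 134  [banner.top = list.bottom + 10]
4. banner.h = 45  [banner.h = 45]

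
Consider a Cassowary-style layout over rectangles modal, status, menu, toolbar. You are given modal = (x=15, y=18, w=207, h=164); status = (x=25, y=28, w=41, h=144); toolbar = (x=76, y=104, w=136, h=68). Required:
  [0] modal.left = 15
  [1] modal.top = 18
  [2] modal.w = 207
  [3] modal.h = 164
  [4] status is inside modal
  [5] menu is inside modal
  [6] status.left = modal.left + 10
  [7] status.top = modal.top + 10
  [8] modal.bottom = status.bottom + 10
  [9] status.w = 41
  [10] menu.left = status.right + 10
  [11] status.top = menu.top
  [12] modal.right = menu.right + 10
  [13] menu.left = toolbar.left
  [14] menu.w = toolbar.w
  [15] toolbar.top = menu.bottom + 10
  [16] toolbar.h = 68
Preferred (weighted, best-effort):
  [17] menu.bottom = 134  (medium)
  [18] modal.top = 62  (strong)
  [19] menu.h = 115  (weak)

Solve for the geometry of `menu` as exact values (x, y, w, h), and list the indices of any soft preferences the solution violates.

1. menu.x = 76  [menu.left = status.right + 10]
2. menu.y = 28  [status.top = menu.top]
3. menu.w = 136  [modal.right = menu.right + 10]
4. menu.h = 66  [toolbar.top = menu.bottom + 10]

menu = (x=76, y=28, w=136, h=66)
violated soft preferences: 17, 18, 19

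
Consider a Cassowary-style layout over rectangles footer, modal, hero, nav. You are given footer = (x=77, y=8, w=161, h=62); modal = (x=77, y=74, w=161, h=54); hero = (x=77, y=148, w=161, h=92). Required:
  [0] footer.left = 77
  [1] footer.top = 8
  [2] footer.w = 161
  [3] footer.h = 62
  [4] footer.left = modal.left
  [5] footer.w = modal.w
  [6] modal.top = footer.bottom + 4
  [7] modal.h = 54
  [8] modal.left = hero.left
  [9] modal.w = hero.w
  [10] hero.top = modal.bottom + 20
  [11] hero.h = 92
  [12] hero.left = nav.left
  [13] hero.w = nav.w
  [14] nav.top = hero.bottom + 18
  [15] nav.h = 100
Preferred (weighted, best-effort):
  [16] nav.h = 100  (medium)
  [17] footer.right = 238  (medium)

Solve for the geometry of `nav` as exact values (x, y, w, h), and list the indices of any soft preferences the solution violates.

1. nav.x = 77  [hero.left = nav.left]
2. nav.w = 161  [hero.w = nav.w]
3. nav.y = 258  [nav.top = hero.bottom + 18]
4. nav.h = 100  [nav.h = 100]

nav = (x=77, y=258, w=161, h=100)
violated soft preferences: none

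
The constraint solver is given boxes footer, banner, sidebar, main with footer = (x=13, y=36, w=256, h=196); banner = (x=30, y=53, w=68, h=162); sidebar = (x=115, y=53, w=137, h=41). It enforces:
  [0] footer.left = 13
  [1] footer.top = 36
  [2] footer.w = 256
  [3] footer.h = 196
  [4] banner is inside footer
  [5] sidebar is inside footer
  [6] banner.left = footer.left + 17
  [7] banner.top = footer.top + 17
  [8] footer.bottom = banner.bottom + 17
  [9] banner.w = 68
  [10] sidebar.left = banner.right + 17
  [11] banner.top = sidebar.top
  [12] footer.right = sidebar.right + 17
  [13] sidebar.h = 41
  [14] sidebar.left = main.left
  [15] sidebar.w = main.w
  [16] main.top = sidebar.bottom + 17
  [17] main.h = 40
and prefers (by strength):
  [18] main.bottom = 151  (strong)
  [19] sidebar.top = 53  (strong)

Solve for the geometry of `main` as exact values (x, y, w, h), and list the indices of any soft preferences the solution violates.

main = (x=115, y=111, w=137, h=40)
violated soft preferences: none

1. main.x = 115  [sidebar.left = main.left]
2. main.w = 137  [sidebar.w = main.w]
3. main.y = 111  [main.top = sidebar.bottom + 17]
4. main.h = 40  [main.h = 40]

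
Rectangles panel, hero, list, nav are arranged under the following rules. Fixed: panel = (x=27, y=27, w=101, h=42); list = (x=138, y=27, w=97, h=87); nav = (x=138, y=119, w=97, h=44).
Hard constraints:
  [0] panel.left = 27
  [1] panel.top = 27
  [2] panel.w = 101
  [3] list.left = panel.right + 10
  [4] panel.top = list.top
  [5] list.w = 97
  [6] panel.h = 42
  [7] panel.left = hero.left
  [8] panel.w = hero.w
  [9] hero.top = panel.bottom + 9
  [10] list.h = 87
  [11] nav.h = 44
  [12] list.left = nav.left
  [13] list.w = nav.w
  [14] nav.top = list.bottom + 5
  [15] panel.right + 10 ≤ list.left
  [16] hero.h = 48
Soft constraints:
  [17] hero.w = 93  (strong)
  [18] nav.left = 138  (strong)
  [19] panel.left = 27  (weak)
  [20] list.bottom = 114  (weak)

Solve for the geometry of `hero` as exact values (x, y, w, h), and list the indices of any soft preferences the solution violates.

1. hero.x = 27  [panel.left = hero.left]
2. hero.w = 101  [panel.w = hero.w]
3. hero.y = 78  [hero.top = panel.bottom + 9]
4. hero.h = 48  [hero.h = 48]

hero = (x=27, y=78, w=101, h=48)
violated soft preferences: 17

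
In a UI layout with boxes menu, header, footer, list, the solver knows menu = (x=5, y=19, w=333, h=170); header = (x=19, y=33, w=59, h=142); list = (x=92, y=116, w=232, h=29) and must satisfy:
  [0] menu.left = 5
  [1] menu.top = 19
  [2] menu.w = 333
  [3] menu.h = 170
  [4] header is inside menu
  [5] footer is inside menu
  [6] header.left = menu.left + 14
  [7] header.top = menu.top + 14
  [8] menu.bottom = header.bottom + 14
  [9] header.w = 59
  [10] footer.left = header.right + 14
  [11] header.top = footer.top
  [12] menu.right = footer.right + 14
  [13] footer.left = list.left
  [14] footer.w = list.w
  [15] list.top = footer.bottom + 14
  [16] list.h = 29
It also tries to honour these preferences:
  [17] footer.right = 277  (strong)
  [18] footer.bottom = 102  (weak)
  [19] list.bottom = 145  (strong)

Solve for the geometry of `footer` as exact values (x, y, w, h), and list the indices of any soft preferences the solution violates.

footer = (x=92, y=33, w=232, h=69)
violated soft preferences: 17

1. footer.x = 92  [footer.left = header.right + 14]
2. footer.y = 33  [header.top = footer.top]
3. footer.w = 232  [menu.right = footer.right + 14]
4. footer.h = 69  [list.top = footer.bottom + 14]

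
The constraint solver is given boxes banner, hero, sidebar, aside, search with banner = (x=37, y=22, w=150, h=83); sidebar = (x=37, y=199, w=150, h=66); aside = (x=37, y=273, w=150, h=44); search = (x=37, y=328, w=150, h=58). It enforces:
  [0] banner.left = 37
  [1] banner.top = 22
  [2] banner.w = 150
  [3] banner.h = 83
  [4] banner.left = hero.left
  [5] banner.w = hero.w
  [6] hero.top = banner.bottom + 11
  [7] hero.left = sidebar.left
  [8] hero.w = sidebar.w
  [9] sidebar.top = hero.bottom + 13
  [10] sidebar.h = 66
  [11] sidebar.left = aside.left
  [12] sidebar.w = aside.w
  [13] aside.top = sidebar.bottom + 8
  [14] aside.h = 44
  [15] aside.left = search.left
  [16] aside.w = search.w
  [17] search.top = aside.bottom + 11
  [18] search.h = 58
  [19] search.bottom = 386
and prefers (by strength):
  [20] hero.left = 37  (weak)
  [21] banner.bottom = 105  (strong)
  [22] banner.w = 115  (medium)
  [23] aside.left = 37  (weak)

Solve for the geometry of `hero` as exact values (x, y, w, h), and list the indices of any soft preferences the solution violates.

1. hero.x = 37  [banner.left = hero.left]
2. hero.w = 150  [banner.w = hero.w]
3. hero.y = 116  [hero.top = banner.bottom + 11]
4. hero.h = 70  [sidebar.top = hero.bottom + 13]

hero = (x=37, y=116, w=150, h=70)
violated soft preferences: 22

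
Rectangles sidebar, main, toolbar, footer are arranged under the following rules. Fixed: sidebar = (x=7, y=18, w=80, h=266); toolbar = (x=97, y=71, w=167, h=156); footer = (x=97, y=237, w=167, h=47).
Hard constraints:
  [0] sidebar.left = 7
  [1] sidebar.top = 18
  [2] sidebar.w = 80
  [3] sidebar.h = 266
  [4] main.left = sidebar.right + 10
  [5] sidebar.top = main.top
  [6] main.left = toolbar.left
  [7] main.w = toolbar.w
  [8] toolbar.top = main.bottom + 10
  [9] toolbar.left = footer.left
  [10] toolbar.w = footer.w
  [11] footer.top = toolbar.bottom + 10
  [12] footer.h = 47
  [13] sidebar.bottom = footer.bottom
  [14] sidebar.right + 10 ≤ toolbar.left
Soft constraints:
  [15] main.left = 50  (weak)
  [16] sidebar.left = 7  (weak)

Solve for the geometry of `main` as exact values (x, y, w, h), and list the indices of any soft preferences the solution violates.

1. main.x = 97  [main.left = sidebar.right + 10]
2. main.y = 18  [sidebar.top = main.top]
3. main.w = 167  [main.w = toolbar.w]
4. main.h = 43  [toolbar.top = main.bottom + 10]

main = (x=97, y=18, w=167, h=43)
violated soft preferences: 15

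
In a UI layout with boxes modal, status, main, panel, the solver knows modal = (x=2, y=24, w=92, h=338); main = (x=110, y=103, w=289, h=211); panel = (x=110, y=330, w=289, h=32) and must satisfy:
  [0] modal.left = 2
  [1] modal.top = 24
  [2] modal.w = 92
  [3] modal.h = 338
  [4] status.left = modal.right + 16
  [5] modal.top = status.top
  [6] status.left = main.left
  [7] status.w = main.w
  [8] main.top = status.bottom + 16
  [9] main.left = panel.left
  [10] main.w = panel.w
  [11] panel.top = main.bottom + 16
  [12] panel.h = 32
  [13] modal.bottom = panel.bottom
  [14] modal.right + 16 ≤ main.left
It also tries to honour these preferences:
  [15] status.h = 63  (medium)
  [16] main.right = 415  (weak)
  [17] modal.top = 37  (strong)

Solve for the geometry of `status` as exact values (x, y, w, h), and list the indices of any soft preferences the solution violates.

1. status.x = 110  [status.left = modal.right + 16]
2. status.y = 24  [modal.top = status.top]
3. status.w = 289  [status.w = main.w]
4. status.h = 63  [main.top = status.bottom + 16]

status = (x=110, y=24, w=289, h=63)
violated soft preferences: 16, 17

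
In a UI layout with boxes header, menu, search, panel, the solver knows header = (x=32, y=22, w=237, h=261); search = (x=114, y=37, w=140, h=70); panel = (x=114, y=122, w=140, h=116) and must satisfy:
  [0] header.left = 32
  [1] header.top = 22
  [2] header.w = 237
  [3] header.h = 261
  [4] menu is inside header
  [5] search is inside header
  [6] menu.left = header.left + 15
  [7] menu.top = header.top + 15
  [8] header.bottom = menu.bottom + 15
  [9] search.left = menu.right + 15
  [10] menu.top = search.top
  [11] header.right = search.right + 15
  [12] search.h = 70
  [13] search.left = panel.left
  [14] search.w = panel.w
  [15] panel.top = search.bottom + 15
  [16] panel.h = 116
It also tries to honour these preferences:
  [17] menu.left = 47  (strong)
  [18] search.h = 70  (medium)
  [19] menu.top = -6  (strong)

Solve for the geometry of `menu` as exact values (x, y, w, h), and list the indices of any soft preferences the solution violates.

1. menu.x = 47  [menu.left = header.left + 15]
2. menu.y = 37  [menu.top = header.top + 15]
3. menu.h = 231  [header.bottom = menu.bottom + 15]
4. menu.w = 52  [search.left = menu.right + 15]

menu = (x=47, y=37, w=52, h=231)
violated soft preferences: 19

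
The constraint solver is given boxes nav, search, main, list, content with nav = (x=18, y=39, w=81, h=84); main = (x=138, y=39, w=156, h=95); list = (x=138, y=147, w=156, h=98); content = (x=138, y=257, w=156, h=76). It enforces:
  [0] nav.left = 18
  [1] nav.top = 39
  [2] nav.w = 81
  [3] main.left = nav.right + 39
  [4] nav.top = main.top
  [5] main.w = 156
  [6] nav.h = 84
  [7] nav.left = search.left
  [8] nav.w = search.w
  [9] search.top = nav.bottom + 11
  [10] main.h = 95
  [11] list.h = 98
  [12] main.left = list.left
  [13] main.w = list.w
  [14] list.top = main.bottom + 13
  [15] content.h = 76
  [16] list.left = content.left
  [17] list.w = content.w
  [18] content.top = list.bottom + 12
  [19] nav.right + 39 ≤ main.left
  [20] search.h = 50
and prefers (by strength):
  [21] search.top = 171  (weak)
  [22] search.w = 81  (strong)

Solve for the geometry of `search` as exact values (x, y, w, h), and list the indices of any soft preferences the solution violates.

search = (x=18, y=134, w=81, h=50)
violated soft preferences: 21

1. search.x = 18  [nav.left = search.left]
2. search.w = 81  [nav.w = search.w]
3. search.y = 134  [search.top = nav.bottom + 11]
4. search.h = 50  [search.h = 50]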